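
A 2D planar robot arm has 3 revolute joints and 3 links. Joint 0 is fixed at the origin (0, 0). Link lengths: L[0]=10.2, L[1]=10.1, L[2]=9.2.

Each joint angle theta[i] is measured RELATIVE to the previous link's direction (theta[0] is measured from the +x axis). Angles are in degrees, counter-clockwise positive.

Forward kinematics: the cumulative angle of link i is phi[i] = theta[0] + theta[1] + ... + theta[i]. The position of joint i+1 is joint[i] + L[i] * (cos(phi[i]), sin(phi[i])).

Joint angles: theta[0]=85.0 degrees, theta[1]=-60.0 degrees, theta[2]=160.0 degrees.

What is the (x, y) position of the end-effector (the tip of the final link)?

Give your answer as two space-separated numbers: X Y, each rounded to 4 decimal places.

joint[0] = (0.0000, 0.0000)  (base)
link 0: phi[0] = 85 = 85 deg
  cos(85 deg) = 0.0872, sin(85 deg) = 0.9962
  joint[1] = (0.0000, 0.0000) + 10.2 * (0.0872, 0.9962) = (0.0000 + 0.8890, 0.0000 + 10.1612) = (0.8890, 10.1612)
link 1: phi[1] = 85 + -60 = 25 deg
  cos(25 deg) = 0.9063, sin(25 deg) = 0.4226
  joint[2] = (0.8890, 10.1612) + 10.1 * (0.9063, 0.4226) = (0.8890 + 9.1537, 10.1612 + 4.2684) = (10.0427, 14.4296)
link 2: phi[2] = 85 + -60 + 160 = 185 deg
  cos(185 deg) = -0.9962, sin(185 deg) = -0.0872
  joint[3] = (10.0427, 14.4296) + 9.2 * (-0.9962, -0.0872) = (10.0427 + -9.1650, 14.4296 + -0.8018) = (0.8777, 13.6278)
End effector: (0.8777, 13.6278)

Answer: 0.8777 13.6278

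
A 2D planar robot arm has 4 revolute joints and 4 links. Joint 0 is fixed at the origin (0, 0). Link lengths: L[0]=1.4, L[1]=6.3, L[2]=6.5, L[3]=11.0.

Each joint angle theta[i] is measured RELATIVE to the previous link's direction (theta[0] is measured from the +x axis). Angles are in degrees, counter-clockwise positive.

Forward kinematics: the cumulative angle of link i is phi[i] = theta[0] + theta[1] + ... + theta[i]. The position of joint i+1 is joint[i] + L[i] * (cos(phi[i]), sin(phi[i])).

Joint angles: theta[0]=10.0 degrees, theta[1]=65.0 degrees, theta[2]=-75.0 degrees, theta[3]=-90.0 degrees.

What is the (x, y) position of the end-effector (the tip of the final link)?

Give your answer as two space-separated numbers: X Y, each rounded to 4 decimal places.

joint[0] = (0.0000, 0.0000)  (base)
link 0: phi[0] = 10 = 10 deg
  cos(10 deg) = 0.9848, sin(10 deg) = 0.1736
  joint[1] = (0.0000, 0.0000) + 1.4 * (0.9848, 0.1736) = (0.0000 + 1.3787, 0.0000 + 0.2431) = (1.3787, 0.2431)
link 1: phi[1] = 10 + 65 = 75 deg
  cos(75 deg) = 0.2588, sin(75 deg) = 0.9659
  joint[2] = (1.3787, 0.2431) + 6.3 * (0.2588, 0.9659) = (1.3787 + 1.6306, 0.2431 + 6.0853) = (3.0093, 6.3284)
link 2: phi[2] = 10 + 65 + -75 = 0 deg
  cos(0 deg) = 1.0000, sin(0 deg) = 0.0000
  joint[3] = (3.0093, 6.3284) + 6.5 * (1.0000, 0.0000) = (3.0093 + 6.5000, 6.3284 + 0.0000) = (9.5093, 6.3284)
link 3: phi[3] = 10 + 65 + -75 + -90 = -90 deg
  cos(-90 deg) = 0.0000, sin(-90 deg) = -1.0000
  joint[4] = (9.5093, 6.3284) + 11 * (0.0000, -1.0000) = (9.5093 + 0.0000, 6.3284 + -11.0000) = (9.5093, -4.6716)
End effector: (9.5093, -4.6716)

Answer: 9.5093 -4.6716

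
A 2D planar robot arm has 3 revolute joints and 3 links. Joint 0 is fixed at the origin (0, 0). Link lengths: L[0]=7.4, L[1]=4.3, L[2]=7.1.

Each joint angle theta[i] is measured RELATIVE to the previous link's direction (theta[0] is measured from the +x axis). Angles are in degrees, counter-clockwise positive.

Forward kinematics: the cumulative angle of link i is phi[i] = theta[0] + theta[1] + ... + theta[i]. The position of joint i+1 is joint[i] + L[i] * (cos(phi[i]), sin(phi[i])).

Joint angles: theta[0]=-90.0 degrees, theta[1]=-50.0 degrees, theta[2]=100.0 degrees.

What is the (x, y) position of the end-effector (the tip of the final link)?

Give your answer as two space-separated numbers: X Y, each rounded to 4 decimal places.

Answer: 2.1449 -14.7278

Derivation:
joint[0] = (0.0000, 0.0000)  (base)
link 0: phi[0] = -90 = -90 deg
  cos(-90 deg) = 0.0000, sin(-90 deg) = -1.0000
  joint[1] = (0.0000, 0.0000) + 7.4 * (0.0000, -1.0000) = (0.0000 + 0.0000, 0.0000 + -7.4000) = (0.0000, -7.4000)
link 1: phi[1] = -90 + -50 = -140 deg
  cos(-140 deg) = -0.7660, sin(-140 deg) = -0.6428
  joint[2] = (0.0000, -7.4000) + 4.3 * (-0.7660, -0.6428) = (0.0000 + -3.2940, -7.4000 + -2.7640) = (-3.2940, -10.1640)
link 2: phi[2] = -90 + -50 + 100 = -40 deg
  cos(-40 deg) = 0.7660, sin(-40 deg) = -0.6428
  joint[3] = (-3.2940, -10.1640) + 7.1 * (0.7660, -0.6428) = (-3.2940 + 5.4389, -10.1640 + -4.5638) = (2.1449, -14.7278)
End effector: (2.1449, -14.7278)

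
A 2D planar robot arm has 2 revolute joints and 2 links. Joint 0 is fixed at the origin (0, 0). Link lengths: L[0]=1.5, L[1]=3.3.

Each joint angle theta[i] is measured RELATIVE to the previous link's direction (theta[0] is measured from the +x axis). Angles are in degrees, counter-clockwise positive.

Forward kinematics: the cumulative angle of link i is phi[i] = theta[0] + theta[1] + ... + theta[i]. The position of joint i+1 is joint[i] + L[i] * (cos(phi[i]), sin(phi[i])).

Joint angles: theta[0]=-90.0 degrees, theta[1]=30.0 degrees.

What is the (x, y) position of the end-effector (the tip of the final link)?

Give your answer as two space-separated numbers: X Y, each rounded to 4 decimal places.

Answer: 1.6500 -4.3579

Derivation:
joint[0] = (0.0000, 0.0000)  (base)
link 0: phi[0] = -90 = -90 deg
  cos(-90 deg) = 0.0000, sin(-90 deg) = -1.0000
  joint[1] = (0.0000, 0.0000) + 1.5 * (0.0000, -1.0000) = (0.0000 + 0.0000, 0.0000 + -1.5000) = (0.0000, -1.5000)
link 1: phi[1] = -90 + 30 = -60 deg
  cos(-60 deg) = 0.5000, sin(-60 deg) = -0.8660
  joint[2] = (0.0000, -1.5000) + 3.3 * (0.5000, -0.8660) = (0.0000 + 1.6500, -1.5000 + -2.8579) = (1.6500, -4.3579)
End effector: (1.6500, -4.3579)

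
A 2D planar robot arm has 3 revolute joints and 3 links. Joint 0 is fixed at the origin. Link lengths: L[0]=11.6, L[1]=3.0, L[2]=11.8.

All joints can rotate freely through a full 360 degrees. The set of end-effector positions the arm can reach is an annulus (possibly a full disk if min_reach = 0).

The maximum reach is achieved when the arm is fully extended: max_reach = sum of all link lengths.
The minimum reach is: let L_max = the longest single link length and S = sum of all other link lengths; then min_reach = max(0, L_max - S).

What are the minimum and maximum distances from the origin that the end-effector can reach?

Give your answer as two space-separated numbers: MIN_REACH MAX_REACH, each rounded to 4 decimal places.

Answer: 0.0000 26.4000

Derivation:
Link lengths: [11.6, 3.0, 11.8]
max_reach = 11.6 + 3 + 11.8 = 26.4
L_max = max([11.6, 3.0, 11.8]) = 11.8
S (sum of others) = 26.4 - 11.8 = 14.6
min_reach = max(0, 11.8 - 14.6) = max(0, -2.8) = 0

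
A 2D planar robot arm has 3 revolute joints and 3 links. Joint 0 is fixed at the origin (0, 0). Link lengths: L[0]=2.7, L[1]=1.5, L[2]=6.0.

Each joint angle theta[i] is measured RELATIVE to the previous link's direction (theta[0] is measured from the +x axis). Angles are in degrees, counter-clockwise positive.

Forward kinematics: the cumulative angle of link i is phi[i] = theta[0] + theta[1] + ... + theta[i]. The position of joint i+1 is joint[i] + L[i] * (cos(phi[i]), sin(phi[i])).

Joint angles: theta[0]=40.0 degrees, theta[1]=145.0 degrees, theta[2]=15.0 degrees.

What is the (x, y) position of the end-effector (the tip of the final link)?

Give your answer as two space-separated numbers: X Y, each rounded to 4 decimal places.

Answer: -5.0641 -0.4473

Derivation:
joint[0] = (0.0000, 0.0000)  (base)
link 0: phi[0] = 40 = 40 deg
  cos(40 deg) = 0.7660, sin(40 deg) = 0.6428
  joint[1] = (0.0000, 0.0000) + 2.7 * (0.7660, 0.6428) = (0.0000 + 2.0683, 0.0000 + 1.7355) = (2.0683, 1.7355)
link 1: phi[1] = 40 + 145 = 185 deg
  cos(185 deg) = -0.9962, sin(185 deg) = -0.0872
  joint[2] = (2.0683, 1.7355) + 1.5 * (-0.9962, -0.0872) = (2.0683 + -1.4943, 1.7355 + -0.1307) = (0.5740, 1.6048)
link 2: phi[2] = 40 + 145 + 15 = 200 deg
  cos(200 deg) = -0.9397, sin(200 deg) = -0.3420
  joint[3] = (0.5740, 1.6048) + 6 * (-0.9397, -0.3420) = (0.5740 + -5.6382, 1.6048 + -2.0521) = (-5.0641, -0.4473)
End effector: (-5.0641, -0.4473)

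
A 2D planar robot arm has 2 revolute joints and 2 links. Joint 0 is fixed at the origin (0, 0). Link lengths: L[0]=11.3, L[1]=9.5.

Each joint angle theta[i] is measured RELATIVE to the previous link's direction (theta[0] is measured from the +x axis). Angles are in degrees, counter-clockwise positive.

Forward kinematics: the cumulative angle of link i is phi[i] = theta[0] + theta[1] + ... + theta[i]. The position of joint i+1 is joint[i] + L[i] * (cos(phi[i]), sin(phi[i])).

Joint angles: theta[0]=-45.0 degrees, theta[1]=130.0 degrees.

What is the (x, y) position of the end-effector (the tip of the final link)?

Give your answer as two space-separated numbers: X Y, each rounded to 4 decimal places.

Answer: 8.8183 1.4735

Derivation:
joint[0] = (0.0000, 0.0000)  (base)
link 0: phi[0] = -45 = -45 deg
  cos(-45 deg) = 0.7071, sin(-45 deg) = -0.7071
  joint[1] = (0.0000, 0.0000) + 11.3 * (0.7071, -0.7071) = (0.0000 + 7.9903, 0.0000 + -7.9903) = (7.9903, -7.9903)
link 1: phi[1] = -45 + 130 = 85 deg
  cos(85 deg) = 0.0872, sin(85 deg) = 0.9962
  joint[2] = (7.9903, -7.9903) + 9.5 * (0.0872, 0.9962) = (7.9903 + 0.8280, -7.9903 + 9.4638) = (8.8183, 1.4735)
End effector: (8.8183, 1.4735)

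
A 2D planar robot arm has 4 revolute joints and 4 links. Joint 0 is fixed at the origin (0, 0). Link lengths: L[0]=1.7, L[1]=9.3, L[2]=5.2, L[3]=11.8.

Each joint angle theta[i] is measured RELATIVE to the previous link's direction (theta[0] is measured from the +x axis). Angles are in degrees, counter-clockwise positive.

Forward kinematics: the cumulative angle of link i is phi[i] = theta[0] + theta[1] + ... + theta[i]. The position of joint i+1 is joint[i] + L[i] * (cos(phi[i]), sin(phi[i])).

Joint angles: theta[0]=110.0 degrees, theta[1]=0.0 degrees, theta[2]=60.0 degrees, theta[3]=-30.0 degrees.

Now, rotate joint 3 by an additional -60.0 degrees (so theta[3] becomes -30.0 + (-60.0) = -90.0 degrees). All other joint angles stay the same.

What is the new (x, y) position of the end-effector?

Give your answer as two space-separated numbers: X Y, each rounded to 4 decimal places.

Answer: -6.8342 22.8603

Derivation:
joint[0] = (0.0000, 0.0000)  (base)
link 0: phi[0] = 110 = 110 deg
  cos(110 deg) = -0.3420, sin(110 deg) = 0.9397
  joint[1] = (0.0000, 0.0000) + 1.7 * (-0.3420, 0.9397) = (0.0000 + -0.5814, 0.0000 + 1.5975) = (-0.5814, 1.5975)
link 1: phi[1] = 110 + 0 = 110 deg
  cos(110 deg) = -0.3420, sin(110 deg) = 0.9397
  joint[2] = (-0.5814, 1.5975) + 9.3 * (-0.3420, 0.9397) = (-0.5814 + -3.1808, 1.5975 + 8.7391) = (-3.7622, 10.3366)
link 2: phi[2] = 110 + 0 + 60 = 170 deg
  cos(170 deg) = -0.9848, sin(170 deg) = 0.1736
  joint[3] = (-3.7622, 10.3366) + 5.2 * (-0.9848, 0.1736) = (-3.7622 + -5.1210, 10.3366 + 0.9030) = (-8.8832, 11.2396)
link 3: phi[3] = 110 + 0 + 60 + -90 = 80 deg
  cos(80 deg) = 0.1736, sin(80 deg) = 0.9848
  joint[4] = (-8.8832, 11.2396) + 11.8 * (0.1736, 0.9848) = (-8.8832 + 2.0490, 11.2396 + 11.6207) = (-6.8342, 22.8603)
End effector: (-6.8342, 22.8603)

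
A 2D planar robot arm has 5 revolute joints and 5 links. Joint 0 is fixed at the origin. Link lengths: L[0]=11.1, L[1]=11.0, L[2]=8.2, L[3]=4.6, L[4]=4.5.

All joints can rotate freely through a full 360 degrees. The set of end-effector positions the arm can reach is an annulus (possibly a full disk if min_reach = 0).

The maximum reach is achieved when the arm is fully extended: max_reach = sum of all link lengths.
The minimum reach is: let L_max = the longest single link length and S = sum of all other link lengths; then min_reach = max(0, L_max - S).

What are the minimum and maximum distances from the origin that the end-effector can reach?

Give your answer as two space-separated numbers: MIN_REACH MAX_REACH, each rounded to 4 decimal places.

Answer: 0.0000 39.4000

Derivation:
Link lengths: [11.1, 11.0, 8.2, 4.6, 4.5]
max_reach = 11.1 + 11 + 8.2 + 4.6 + 4.5 = 39.4
L_max = max([11.1, 11.0, 8.2, 4.6, 4.5]) = 11.1
S (sum of others) = 39.4 - 11.1 = 28.3
min_reach = max(0, 11.1 - 28.3) = max(0, -17.2) = 0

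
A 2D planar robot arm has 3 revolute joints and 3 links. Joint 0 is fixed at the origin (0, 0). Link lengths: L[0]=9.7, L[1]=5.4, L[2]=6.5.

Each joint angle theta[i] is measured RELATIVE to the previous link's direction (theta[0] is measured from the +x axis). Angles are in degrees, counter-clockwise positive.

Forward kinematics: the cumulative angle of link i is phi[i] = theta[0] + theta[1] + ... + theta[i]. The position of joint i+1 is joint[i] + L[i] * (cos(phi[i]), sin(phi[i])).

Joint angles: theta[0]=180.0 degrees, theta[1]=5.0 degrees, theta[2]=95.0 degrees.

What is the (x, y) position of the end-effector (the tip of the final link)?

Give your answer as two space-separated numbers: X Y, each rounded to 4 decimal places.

joint[0] = (0.0000, 0.0000)  (base)
link 0: phi[0] = 180 = 180 deg
  cos(180 deg) = -1.0000, sin(180 deg) = 0.0000
  joint[1] = (0.0000, 0.0000) + 9.7 * (-1.0000, 0.0000) = (0.0000 + -9.7000, 0.0000 + 0.0000) = (-9.7000, 0.0000)
link 1: phi[1] = 180 + 5 = 185 deg
  cos(185 deg) = -0.9962, sin(185 deg) = -0.0872
  joint[2] = (-9.7000, 0.0000) + 5.4 * (-0.9962, -0.0872) = (-9.7000 + -5.3795, 0.0000 + -0.4706) = (-15.0795, -0.4706)
link 2: phi[2] = 180 + 5 + 95 = 280 deg
  cos(280 deg) = 0.1736, sin(280 deg) = -0.9848
  joint[3] = (-15.0795, -0.4706) + 6.5 * (0.1736, -0.9848) = (-15.0795 + 1.1287, -0.4706 + -6.4013) = (-13.9507, -6.8719)
End effector: (-13.9507, -6.8719)

Answer: -13.9507 -6.8719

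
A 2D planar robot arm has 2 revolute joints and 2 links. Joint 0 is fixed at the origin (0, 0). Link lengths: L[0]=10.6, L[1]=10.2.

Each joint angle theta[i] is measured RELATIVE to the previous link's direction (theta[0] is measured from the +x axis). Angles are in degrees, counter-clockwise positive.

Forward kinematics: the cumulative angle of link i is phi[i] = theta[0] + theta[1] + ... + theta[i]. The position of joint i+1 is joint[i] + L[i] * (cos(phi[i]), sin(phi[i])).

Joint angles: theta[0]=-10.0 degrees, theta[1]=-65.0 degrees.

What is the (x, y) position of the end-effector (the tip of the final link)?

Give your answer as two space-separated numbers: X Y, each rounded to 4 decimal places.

Answer: 13.0789 -11.6931

Derivation:
joint[0] = (0.0000, 0.0000)  (base)
link 0: phi[0] = -10 = -10 deg
  cos(-10 deg) = 0.9848, sin(-10 deg) = -0.1736
  joint[1] = (0.0000, 0.0000) + 10.6 * (0.9848, -0.1736) = (0.0000 + 10.4390, 0.0000 + -1.8407) = (10.4390, -1.8407)
link 1: phi[1] = -10 + -65 = -75 deg
  cos(-75 deg) = 0.2588, sin(-75 deg) = -0.9659
  joint[2] = (10.4390, -1.8407) + 10.2 * (0.2588, -0.9659) = (10.4390 + 2.6400, -1.8407 + -9.8524) = (13.0789, -11.6931)
End effector: (13.0789, -11.6931)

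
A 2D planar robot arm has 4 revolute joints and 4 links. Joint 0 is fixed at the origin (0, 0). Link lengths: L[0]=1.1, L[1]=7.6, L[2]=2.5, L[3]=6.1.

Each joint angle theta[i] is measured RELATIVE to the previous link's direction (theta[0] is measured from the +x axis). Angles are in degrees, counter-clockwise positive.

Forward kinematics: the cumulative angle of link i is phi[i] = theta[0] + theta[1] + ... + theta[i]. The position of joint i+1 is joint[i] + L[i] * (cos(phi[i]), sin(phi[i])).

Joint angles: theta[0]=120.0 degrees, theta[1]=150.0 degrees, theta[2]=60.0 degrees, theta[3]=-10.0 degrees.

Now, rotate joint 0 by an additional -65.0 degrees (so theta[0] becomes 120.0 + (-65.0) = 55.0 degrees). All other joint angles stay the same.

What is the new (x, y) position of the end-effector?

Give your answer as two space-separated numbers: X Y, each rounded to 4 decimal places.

Answer: -8.0537 -10.6935

Derivation:
joint[0] = (0.0000, 0.0000)  (base)
link 0: phi[0] = 55 = 55 deg
  cos(55 deg) = 0.5736, sin(55 deg) = 0.8192
  joint[1] = (0.0000, 0.0000) + 1.1 * (0.5736, 0.8192) = (0.0000 + 0.6309, 0.0000 + 0.9011) = (0.6309, 0.9011)
link 1: phi[1] = 55 + 150 = 205 deg
  cos(205 deg) = -0.9063, sin(205 deg) = -0.4226
  joint[2] = (0.6309, 0.9011) + 7.6 * (-0.9063, -0.4226) = (0.6309 + -6.8879, 0.9011 + -3.2119) = (-6.2570, -2.3108)
link 2: phi[2] = 55 + 150 + 60 = 265 deg
  cos(265 deg) = -0.0872, sin(265 deg) = -0.9962
  joint[3] = (-6.2570, -2.3108) + 2.5 * (-0.0872, -0.9962) = (-6.2570 + -0.2179, -2.3108 + -2.4905) = (-6.4749, -4.8013)
link 3: phi[3] = 55 + 150 + 60 + -10 = 255 deg
  cos(255 deg) = -0.2588, sin(255 deg) = -0.9659
  joint[4] = (-6.4749, -4.8013) + 6.1 * (-0.2588, -0.9659) = (-6.4749 + -1.5788, -4.8013 + -5.8921) = (-8.0537, -10.6935)
End effector: (-8.0537, -10.6935)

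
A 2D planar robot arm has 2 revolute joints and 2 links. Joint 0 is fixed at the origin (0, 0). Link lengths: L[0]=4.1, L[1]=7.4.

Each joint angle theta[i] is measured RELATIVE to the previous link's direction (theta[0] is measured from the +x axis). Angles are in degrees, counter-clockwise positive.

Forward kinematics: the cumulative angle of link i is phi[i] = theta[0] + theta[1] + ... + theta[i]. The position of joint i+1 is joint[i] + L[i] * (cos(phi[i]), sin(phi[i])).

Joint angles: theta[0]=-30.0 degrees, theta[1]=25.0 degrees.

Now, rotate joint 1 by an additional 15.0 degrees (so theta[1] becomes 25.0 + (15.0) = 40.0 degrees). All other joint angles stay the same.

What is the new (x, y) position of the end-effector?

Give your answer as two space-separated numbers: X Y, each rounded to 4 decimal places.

Answer: 10.8383 -0.7650

Derivation:
joint[0] = (0.0000, 0.0000)  (base)
link 0: phi[0] = -30 = -30 deg
  cos(-30 deg) = 0.8660, sin(-30 deg) = -0.5000
  joint[1] = (0.0000, 0.0000) + 4.1 * (0.8660, -0.5000) = (0.0000 + 3.5507, 0.0000 + -2.0500) = (3.5507, -2.0500)
link 1: phi[1] = -30 + 40 = 10 deg
  cos(10 deg) = 0.9848, sin(10 deg) = 0.1736
  joint[2] = (3.5507, -2.0500) + 7.4 * (0.9848, 0.1736) = (3.5507 + 7.2876, -2.0500 + 1.2850) = (10.8383, -0.7650)
End effector: (10.8383, -0.7650)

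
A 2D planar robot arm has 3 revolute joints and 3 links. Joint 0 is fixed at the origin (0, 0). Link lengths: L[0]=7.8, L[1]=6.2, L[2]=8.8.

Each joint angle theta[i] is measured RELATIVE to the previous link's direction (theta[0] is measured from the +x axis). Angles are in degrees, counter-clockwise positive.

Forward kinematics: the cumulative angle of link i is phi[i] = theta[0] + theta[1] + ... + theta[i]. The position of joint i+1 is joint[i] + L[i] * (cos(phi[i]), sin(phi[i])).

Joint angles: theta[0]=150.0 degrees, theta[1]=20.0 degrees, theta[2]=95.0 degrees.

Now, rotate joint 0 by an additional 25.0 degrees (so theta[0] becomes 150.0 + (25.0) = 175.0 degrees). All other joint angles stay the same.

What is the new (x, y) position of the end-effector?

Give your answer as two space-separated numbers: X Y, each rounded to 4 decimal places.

Answer: -10.7493 -9.1942

Derivation:
joint[0] = (0.0000, 0.0000)  (base)
link 0: phi[0] = 175 = 175 deg
  cos(175 deg) = -0.9962, sin(175 deg) = 0.0872
  joint[1] = (0.0000, 0.0000) + 7.8 * (-0.9962, 0.0872) = (0.0000 + -7.7703, 0.0000 + 0.6798) = (-7.7703, 0.6798)
link 1: phi[1] = 175 + 20 = 195 deg
  cos(195 deg) = -0.9659, sin(195 deg) = -0.2588
  joint[2] = (-7.7703, 0.6798) + 6.2 * (-0.9659, -0.2588) = (-7.7703 + -5.9887, 0.6798 + -1.6047) = (-13.7591, -0.9249)
link 2: phi[2] = 175 + 20 + 95 = 290 deg
  cos(290 deg) = 0.3420, sin(290 deg) = -0.9397
  joint[3] = (-13.7591, -0.9249) + 8.8 * (0.3420, -0.9397) = (-13.7591 + 3.0098, -0.9249 + -8.2693) = (-10.7493, -9.1942)
End effector: (-10.7493, -9.1942)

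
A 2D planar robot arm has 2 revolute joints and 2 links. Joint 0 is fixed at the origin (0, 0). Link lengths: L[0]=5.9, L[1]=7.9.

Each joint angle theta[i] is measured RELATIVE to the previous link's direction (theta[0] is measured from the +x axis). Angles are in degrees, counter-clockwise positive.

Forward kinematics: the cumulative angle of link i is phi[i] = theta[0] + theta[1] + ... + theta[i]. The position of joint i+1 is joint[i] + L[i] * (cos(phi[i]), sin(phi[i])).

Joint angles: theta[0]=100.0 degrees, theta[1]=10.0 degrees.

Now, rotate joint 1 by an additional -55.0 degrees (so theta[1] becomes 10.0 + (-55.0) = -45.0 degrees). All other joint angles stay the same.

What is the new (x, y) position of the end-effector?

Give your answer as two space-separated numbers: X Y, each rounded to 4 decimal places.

joint[0] = (0.0000, 0.0000)  (base)
link 0: phi[0] = 100 = 100 deg
  cos(100 deg) = -0.1736, sin(100 deg) = 0.9848
  joint[1] = (0.0000, 0.0000) + 5.9 * (-0.1736, 0.9848) = (0.0000 + -1.0245, 0.0000 + 5.8104) = (-1.0245, 5.8104)
link 1: phi[1] = 100 + -45 = 55 deg
  cos(55 deg) = 0.5736, sin(55 deg) = 0.8192
  joint[2] = (-1.0245, 5.8104) + 7.9 * (0.5736, 0.8192) = (-1.0245 + 4.5313, 5.8104 + 6.4713) = (3.5067, 12.2817)
End effector: (3.5067, 12.2817)

Answer: 3.5067 12.2817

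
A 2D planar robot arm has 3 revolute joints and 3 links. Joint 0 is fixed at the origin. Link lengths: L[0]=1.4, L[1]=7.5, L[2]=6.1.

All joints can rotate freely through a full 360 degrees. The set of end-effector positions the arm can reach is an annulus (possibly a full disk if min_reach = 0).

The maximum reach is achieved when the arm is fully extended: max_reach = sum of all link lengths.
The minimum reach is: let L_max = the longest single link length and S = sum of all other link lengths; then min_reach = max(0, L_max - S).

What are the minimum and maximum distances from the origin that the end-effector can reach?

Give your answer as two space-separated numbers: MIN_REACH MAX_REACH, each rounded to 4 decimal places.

Link lengths: [1.4, 7.5, 6.1]
max_reach = 1.4 + 7.5 + 6.1 = 15
L_max = max([1.4, 7.5, 6.1]) = 7.5
S (sum of others) = 15 - 7.5 = 7.5
min_reach = max(0, 7.5 - 7.5) = max(0, 0) = 0

Answer: 0.0000 15.0000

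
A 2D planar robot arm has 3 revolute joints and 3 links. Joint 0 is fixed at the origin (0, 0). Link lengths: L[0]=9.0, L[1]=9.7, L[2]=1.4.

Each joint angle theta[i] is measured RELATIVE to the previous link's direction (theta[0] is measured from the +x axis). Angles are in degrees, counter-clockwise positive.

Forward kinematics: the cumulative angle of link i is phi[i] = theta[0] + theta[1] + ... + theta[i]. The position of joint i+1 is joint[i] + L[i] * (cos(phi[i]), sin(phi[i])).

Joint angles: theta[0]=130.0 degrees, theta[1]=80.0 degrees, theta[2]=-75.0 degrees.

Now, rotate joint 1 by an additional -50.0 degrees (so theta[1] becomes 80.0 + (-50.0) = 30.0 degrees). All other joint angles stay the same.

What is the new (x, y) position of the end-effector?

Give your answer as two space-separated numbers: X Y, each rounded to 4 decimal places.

Answer: -14.7781 11.6067

Derivation:
joint[0] = (0.0000, 0.0000)  (base)
link 0: phi[0] = 130 = 130 deg
  cos(130 deg) = -0.6428, sin(130 deg) = 0.7660
  joint[1] = (0.0000, 0.0000) + 9 * (-0.6428, 0.7660) = (0.0000 + -5.7851, 0.0000 + 6.8944) = (-5.7851, 6.8944)
link 1: phi[1] = 130 + 30 = 160 deg
  cos(160 deg) = -0.9397, sin(160 deg) = 0.3420
  joint[2] = (-5.7851, 6.8944) + 9.7 * (-0.9397, 0.3420) = (-5.7851 + -9.1150, 6.8944 + 3.3176) = (-14.9001, 10.2120)
link 2: phi[2] = 130 + 30 + -75 = 85 deg
  cos(85 deg) = 0.0872, sin(85 deg) = 0.9962
  joint[3] = (-14.9001, 10.2120) + 1.4 * (0.0872, 0.9962) = (-14.9001 + 0.1220, 10.2120 + 1.3947) = (-14.7781, 11.6067)
End effector: (-14.7781, 11.6067)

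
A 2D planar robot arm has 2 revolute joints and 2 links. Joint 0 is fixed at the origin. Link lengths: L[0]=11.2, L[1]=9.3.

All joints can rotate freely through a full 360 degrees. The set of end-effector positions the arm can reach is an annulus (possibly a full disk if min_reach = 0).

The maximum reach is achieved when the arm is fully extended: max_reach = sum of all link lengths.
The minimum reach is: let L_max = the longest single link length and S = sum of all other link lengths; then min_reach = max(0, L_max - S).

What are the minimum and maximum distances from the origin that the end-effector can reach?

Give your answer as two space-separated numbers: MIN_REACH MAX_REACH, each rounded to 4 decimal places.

Answer: 1.9000 20.5000

Derivation:
Link lengths: [11.2, 9.3]
max_reach = 11.2 + 9.3 = 20.5
L_max = max([11.2, 9.3]) = 11.2
S (sum of others) = 20.5 - 11.2 = 9.3
min_reach = max(0, 11.2 - 9.3) = max(0, 1.9) = 1.9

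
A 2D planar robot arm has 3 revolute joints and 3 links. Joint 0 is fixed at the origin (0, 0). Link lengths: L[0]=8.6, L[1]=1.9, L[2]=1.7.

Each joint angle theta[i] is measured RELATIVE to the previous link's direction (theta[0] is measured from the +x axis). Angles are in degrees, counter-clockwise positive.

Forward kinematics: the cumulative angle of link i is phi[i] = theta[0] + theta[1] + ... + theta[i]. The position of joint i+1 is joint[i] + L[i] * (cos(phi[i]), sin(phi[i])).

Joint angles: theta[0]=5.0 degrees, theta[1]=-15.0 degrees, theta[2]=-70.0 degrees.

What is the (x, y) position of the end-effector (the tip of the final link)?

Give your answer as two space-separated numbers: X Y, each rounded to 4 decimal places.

joint[0] = (0.0000, 0.0000)  (base)
link 0: phi[0] = 5 = 5 deg
  cos(5 deg) = 0.9962, sin(5 deg) = 0.0872
  joint[1] = (0.0000, 0.0000) + 8.6 * (0.9962, 0.0872) = (0.0000 + 8.5673, 0.0000 + 0.7495) = (8.5673, 0.7495)
link 1: phi[1] = 5 + -15 = -10 deg
  cos(-10 deg) = 0.9848, sin(-10 deg) = -0.1736
  joint[2] = (8.5673, 0.7495) + 1.9 * (0.9848, -0.1736) = (8.5673 + 1.8711, 0.7495 + -0.3299) = (10.4384, 0.4196)
link 2: phi[2] = 5 + -15 + -70 = -80 deg
  cos(-80 deg) = 0.1736, sin(-80 deg) = -0.9848
  joint[3] = (10.4384, 0.4196) + 1.7 * (0.1736, -0.9848) = (10.4384 + 0.2952, 0.4196 + -1.6742) = (10.7336, -1.2546)
End effector: (10.7336, -1.2546)

Answer: 10.7336 -1.2546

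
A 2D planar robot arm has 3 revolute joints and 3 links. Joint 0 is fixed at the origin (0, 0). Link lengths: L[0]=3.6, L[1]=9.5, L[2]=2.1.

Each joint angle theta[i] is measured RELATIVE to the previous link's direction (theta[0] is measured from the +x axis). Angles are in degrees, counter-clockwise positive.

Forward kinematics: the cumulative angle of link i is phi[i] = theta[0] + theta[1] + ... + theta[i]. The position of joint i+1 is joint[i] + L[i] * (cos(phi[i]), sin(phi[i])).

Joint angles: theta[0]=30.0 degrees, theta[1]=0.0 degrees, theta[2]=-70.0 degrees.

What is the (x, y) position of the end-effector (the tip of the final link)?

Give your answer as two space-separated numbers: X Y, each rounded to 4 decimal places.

joint[0] = (0.0000, 0.0000)  (base)
link 0: phi[0] = 30 = 30 deg
  cos(30 deg) = 0.8660, sin(30 deg) = 0.5000
  joint[1] = (0.0000, 0.0000) + 3.6 * (0.8660, 0.5000) = (0.0000 + 3.1177, 0.0000 + 1.8000) = (3.1177, 1.8000)
link 1: phi[1] = 30 + 0 = 30 deg
  cos(30 deg) = 0.8660, sin(30 deg) = 0.5000
  joint[2] = (3.1177, 1.8000) + 9.5 * (0.8660, 0.5000) = (3.1177 + 8.2272, 1.8000 + 4.7500) = (11.3449, 6.5500)
link 2: phi[2] = 30 + 0 + -70 = -40 deg
  cos(-40 deg) = 0.7660, sin(-40 deg) = -0.6428
  joint[3] = (11.3449, 6.5500) + 2.1 * (0.7660, -0.6428) = (11.3449 + 1.6087, 6.5500 + -1.3499) = (12.9536, 5.2001)
End effector: (12.9536, 5.2001)

Answer: 12.9536 5.2001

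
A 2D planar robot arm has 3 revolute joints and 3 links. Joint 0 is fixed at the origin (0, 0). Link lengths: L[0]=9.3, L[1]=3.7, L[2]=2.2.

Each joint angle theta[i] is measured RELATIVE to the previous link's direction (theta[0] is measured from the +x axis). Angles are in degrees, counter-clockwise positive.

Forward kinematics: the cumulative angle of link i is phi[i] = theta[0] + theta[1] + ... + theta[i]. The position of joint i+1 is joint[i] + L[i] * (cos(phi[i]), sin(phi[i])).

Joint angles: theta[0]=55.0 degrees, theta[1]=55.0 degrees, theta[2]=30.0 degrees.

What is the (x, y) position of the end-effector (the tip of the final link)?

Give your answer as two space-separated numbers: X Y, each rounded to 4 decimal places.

joint[0] = (0.0000, 0.0000)  (base)
link 0: phi[0] = 55 = 55 deg
  cos(55 deg) = 0.5736, sin(55 deg) = 0.8192
  joint[1] = (0.0000, 0.0000) + 9.3 * (0.5736, 0.8192) = (0.0000 + 5.3343, 0.0000 + 7.6181) = (5.3343, 7.6181)
link 1: phi[1] = 55 + 55 = 110 deg
  cos(110 deg) = -0.3420, sin(110 deg) = 0.9397
  joint[2] = (5.3343, 7.6181) + 3.7 * (-0.3420, 0.9397) = (5.3343 + -1.2655, 7.6181 + 3.4769) = (4.0688, 11.0950)
link 2: phi[2] = 55 + 55 + 30 = 140 deg
  cos(140 deg) = -0.7660, sin(140 deg) = 0.6428
  joint[3] = (4.0688, 11.0950) + 2.2 * (-0.7660, 0.6428) = (4.0688 + -1.6853, 11.0950 + 1.4141) = (2.3835, 12.5091)
End effector: (2.3835, 12.5091)

Answer: 2.3835 12.5091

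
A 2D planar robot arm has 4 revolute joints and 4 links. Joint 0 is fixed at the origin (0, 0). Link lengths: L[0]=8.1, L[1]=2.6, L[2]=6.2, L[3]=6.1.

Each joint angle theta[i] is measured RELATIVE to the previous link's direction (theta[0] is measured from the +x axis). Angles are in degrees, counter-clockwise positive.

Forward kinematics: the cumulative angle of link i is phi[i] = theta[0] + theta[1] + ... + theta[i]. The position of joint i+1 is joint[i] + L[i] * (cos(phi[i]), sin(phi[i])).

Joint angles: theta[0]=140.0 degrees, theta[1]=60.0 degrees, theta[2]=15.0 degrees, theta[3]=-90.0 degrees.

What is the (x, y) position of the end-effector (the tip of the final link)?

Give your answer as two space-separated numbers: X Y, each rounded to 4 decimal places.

Answer: -17.2257 5.7580

Derivation:
joint[0] = (0.0000, 0.0000)  (base)
link 0: phi[0] = 140 = 140 deg
  cos(140 deg) = -0.7660, sin(140 deg) = 0.6428
  joint[1] = (0.0000, 0.0000) + 8.1 * (-0.7660, 0.6428) = (0.0000 + -6.2050, 0.0000 + 5.2066) = (-6.2050, 5.2066)
link 1: phi[1] = 140 + 60 = 200 deg
  cos(200 deg) = -0.9397, sin(200 deg) = -0.3420
  joint[2] = (-6.2050, 5.2066) + 2.6 * (-0.9397, -0.3420) = (-6.2050 + -2.4432, 5.2066 + -0.8893) = (-8.6482, 4.3173)
link 2: phi[2] = 140 + 60 + 15 = 215 deg
  cos(215 deg) = -0.8192, sin(215 deg) = -0.5736
  joint[3] = (-8.6482, 4.3173) + 6.2 * (-0.8192, -0.5736) = (-8.6482 + -5.0787, 4.3173 + -3.5562) = (-13.7269, 0.7612)
link 3: phi[3] = 140 + 60 + 15 + -90 = 125 deg
  cos(125 deg) = -0.5736, sin(125 deg) = 0.8192
  joint[4] = (-13.7269, 0.7612) + 6.1 * (-0.5736, 0.8192) = (-13.7269 + -3.4988, 0.7612 + 4.9968) = (-17.2257, 5.7580)
End effector: (-17.2257, 5.7580)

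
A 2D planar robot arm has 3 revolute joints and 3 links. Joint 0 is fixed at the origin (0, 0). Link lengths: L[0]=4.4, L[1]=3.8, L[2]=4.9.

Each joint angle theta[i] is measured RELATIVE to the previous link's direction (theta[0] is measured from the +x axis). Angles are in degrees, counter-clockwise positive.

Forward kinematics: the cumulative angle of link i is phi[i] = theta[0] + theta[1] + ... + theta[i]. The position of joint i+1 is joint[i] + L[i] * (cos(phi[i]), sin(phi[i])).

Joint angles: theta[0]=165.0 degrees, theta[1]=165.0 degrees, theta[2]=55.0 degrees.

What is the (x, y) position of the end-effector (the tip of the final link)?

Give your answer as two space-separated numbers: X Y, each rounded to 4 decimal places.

Answer: 3.4817 1.3096

Derivation:
joint[0] = (0.0000, 0.0000)  (base)
link 0: phi[0] = 165 = 165 deg
  cos(165 deg) = -0.9659, sin(165 deg) = 0.2588
  joint[1] = (0.0000, 0.0000) + 4.4 * (-0.9659, 0.2588) = (0.0000 + -4.2501, 0.0000 + 1.1388) = (-4.2501, 1.1388)
link 1: phi[1] = 165 + 165 = 330 deg
  cos(330 deg) = 0.8660, sin(330 deg) = -0.5000
  joint[2] = (-4.2501, 1.1388) + 3.8 * (0.8660, -0.5000) = (-4.2501 + 3.2909, 1.1388 + -1.9000) = (-0.9592, -0.7612)
link 2: phi[2] = 165 + 165 + 55 = 385 deg
  cos(385 deg) = 0.9063, sin(385 deg) = 0.4226
  joint[3] = (-0.9592, -0.7612) + 4.9 * (0.9063, 0.4226) = (-0.9592 + 4.4409, -0.7612 + 2.0708) = (3.4817, 1.3096)
End effector: (3.4817, 1.3096)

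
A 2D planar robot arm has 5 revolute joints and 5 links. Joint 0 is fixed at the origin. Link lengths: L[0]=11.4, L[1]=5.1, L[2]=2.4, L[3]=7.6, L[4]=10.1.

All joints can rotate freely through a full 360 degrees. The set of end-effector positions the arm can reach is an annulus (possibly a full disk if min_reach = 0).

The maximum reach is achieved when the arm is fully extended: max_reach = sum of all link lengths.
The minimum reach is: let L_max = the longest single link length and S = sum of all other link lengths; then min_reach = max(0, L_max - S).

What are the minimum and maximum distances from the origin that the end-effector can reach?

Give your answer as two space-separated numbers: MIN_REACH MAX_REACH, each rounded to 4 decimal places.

Link lengths: [11.4, 5.1, 2.4, 7.6, 10.1]
max_reach = 11.4 + 5.1 + 2.4 + 7.6 + 10.1 = 36.6
L_max = max([11.4, 5.1, 2.4, 7.6, 10.1]) = 11.4
S (sum of others) = 36.6 - 11.4 = 25.2
min_reach = max(0, 11.4 - 25.2) = max(0, -13.8) = 0

Answer: 0.0000 36.6000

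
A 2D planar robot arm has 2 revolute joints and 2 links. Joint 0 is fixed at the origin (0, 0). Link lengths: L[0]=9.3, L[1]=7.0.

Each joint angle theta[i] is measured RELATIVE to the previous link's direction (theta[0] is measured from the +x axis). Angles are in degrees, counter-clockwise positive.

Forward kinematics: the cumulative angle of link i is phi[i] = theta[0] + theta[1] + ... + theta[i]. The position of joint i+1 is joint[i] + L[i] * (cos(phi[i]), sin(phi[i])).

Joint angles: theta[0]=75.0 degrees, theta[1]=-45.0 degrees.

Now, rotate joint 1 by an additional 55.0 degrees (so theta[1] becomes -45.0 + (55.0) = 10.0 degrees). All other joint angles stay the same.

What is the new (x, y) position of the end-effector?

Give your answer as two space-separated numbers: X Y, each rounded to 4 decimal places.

Answer: 3.0171 15.9565

Derivation:
joint[0] = (0.0000, 0.0000)  (base)
link 0: phi[0] = 75 = 75 deg
  cos(75 deg) = 0.2588, sin(75 deg) = 0.9659
  joint[1] = (0.0000, 0.0000) + 9.3 * (0.2588, 0.9659) = (0.0000 + 2.4070, 0.0000 + 8.9831) = (2.4070, 8.9831)
link 1: phi[1] = 75 + 10 = 85 deg
  cos(85 deg) = 0.0872, sin(85 deg) = 0.9962
  joint[2] = (2.4070, 8.9831) + 7 * (0.0872, 0.9962) = (2.4070 + 0.6101, 8.9831 + 6.9734) = (3.0171, 15.9565)
End effector: (3.0171, 15.9565)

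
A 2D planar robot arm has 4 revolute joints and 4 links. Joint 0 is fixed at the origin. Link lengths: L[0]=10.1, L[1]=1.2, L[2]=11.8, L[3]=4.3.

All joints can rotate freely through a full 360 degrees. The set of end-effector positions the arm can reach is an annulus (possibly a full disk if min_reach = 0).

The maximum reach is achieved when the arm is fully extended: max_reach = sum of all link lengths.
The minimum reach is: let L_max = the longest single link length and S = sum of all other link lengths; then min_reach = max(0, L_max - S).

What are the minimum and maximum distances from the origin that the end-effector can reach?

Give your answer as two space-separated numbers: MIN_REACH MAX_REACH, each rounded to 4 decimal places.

Answer: 0.0000 27.4000

Derivation:
Link lengths: [10.1, 1.2, 11.8, 4.3]
max_reach = 10.1 + 1.2 + 11.8 + 4.3 = 27.4
L_max = max([10.1, 1.2, 11.8, 4.3]) = 11.8
S (sum of others) = 27.4 - 11.8 = 15.6
min_reach = max(0, 11.8 - 15.6) = max(0, -3.8) = 0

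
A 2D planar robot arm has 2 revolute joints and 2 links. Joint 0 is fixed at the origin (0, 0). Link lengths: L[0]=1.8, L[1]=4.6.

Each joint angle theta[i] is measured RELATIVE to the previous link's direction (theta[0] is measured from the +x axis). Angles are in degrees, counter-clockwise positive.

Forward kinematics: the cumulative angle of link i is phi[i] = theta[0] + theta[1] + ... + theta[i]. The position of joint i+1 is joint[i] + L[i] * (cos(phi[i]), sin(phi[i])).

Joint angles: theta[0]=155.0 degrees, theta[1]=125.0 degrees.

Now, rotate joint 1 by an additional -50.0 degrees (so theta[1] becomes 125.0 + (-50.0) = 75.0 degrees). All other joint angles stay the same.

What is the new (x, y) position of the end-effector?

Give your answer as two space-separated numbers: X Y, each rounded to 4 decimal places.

joint[0] = (0.0000, 0.0000)  (base)
link 0: phi[0] = 155 = 155 deg
  cos(155 deg) = -0.9063, sin(155 deg) = 0.4226
  joint[1] = (0.0000, 0.0000) + 1.8 * (-0.9063, 0.4226) = (0.0000 + -1.6314, 0.0000 + 0.7607) = (-1.6314, 0.7607)
link 1: phi[1] = 155 + 75 = 230 deg
  cos(230 deg) = -0.6428, sin(230 deg) = -0.7660
  joint[2] = (-1.6314, 0.7607) + 4.6 * (-0.6428, -0.7660) = (-1.6314 + -2.9568, 0.7607 + -3.5238) = (-4.5882, -2.7631)
End effector: (-4.5882, -2.7631)

Answer: -4.5882 -2.7631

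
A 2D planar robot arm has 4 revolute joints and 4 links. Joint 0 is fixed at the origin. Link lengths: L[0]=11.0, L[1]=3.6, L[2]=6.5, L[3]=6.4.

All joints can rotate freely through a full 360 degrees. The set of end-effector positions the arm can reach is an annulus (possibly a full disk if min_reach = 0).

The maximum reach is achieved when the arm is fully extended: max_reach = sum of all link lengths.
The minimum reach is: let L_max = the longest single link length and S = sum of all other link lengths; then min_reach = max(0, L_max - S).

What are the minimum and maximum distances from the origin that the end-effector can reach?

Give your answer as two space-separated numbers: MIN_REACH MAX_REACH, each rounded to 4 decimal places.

Answer: 0.0000 27.5000

Derivation:
Link lengths: [11.0, 3.6, 6.5, 6.4]
max_reach = 11 + 3.6 + 6.5 + 6.4 = 27.5
L_max = max([11.0, 3.6, 6.5, 6.4]) = 11
S (sum of others) = 27.5 - 11 = 16.5
min_reach = max(0, 11 - 16.5) = max(0, -5.5) = 0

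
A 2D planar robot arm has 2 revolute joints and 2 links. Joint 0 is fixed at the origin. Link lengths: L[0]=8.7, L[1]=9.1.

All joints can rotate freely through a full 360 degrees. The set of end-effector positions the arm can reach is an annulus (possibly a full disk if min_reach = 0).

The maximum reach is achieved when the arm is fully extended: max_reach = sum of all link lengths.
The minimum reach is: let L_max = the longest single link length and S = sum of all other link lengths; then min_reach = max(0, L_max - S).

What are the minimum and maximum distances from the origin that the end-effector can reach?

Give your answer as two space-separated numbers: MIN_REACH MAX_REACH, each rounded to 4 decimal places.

Answer: 0.4000 17.8000

Derivation:
Link lengths: [8.7, 9.1]
max_reach = 8.7 + 9.1 = 17.8
L_max = max([8.7, 9.1]) = 9.1
S (sum of others) = 17.8 - 9.1 = 8.7
min_reach = max(0, 9.1 - 8.7) = max(0, 0.4) = 0.4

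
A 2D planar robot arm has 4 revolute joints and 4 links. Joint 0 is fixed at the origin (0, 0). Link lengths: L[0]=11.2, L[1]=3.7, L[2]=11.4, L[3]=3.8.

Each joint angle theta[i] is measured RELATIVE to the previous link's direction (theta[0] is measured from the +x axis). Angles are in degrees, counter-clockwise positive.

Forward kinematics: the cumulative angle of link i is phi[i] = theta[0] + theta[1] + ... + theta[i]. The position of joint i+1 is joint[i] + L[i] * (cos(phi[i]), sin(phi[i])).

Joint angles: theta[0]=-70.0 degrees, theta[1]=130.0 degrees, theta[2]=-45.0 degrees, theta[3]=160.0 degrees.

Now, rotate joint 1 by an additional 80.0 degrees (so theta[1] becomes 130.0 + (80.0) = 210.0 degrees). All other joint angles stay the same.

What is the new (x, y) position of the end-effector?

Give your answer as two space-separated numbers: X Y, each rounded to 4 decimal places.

Answer: -0.9808 -0.4601

Derivation:
joint[0] = (0.0000, 0.0000)  (base)
link 0: phi[0] = -70 = -70 deg
  cos(-70 deg) = 0.3420, sin(-70 deg) = -0.9397
  joint[1] = (0.0000, 0.0000) + 11.2 * (0.3420, -0.9397) = (0.0000 + 3.8306, 0.0000 + -10.5246) = (3.8306, -10.5246)
link 1: phi[1] = -70 + 210 = 140 deg
  cos(140 deg) = -0.7660, sin(140 deg) = 0.6428
  joint[2] = (3.8306, -10.5246) + 3.7 * (-0.7660, 0.6428) = (3.8306 + -2.8344, -10.5246 + 2.3783) = (0.9963, -8.1462)
link 2: phi[2] = -70 + 210 + -45 = 95 deg
  cos(95 deg) = -0.0872, sin(95 deg) = 0.9962
  joint[3] = (0.9963, -8.1462) + 11.4 * (-0.0872, 0.9962) = (0.9963 + -0.9936, -8.1462 + 11.3566) = (0.0027, 3.2104)
link 3: phi[3] = -70 + 210 + -45 + 160 = 255 deg
  cos(255 deg) = -0.2588, sin(255 deg) = -0.9659
  joint[4] = (0.0027, 3.2104) + 3.8 * (-0.2588, -0.9659) = (0.0027 + -0.9835, 3.2104 + -3.6705) = (-0.9808, -0.4601)
End effector: (-0.9808, -0.4601)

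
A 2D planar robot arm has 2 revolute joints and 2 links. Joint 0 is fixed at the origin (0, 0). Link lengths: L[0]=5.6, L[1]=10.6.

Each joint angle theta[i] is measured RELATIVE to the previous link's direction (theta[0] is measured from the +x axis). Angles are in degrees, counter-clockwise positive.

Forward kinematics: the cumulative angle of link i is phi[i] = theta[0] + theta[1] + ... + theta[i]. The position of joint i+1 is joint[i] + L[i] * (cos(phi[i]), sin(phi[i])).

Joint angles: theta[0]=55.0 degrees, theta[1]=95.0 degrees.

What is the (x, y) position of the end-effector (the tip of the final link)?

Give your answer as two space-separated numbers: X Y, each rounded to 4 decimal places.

Answer: -5.9678 9.8873

Derivation:
joint[0] = (0.0000, 0.0000)  (base)
link 0: phi[0] = 55 = 55 deg
  cos(55 deg) = 0.5736, sin(55 deg) = 0.8192
  joint[1] = (0.0000, 0.0000) + 5.6 * (0.5736, 0.8192) = (0.0000 + 3.2120, 0.0000 + 4.5873) = (3.2120, 4.5873)
link 1: phi[1] = 55 + 95 = 150 deg
  cos(150 deg) = -0.8660, sin(150 deg) = 0.5000
  joint[2] = (3.2120, 4.5873) + 10.6 * (-0.8660, 0.5000) = (3.2120 + -9.1799, 4.5873 + 5.3000) = (-5.9678, 9.8873)
End effector: (-5.9678, 9.8873)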